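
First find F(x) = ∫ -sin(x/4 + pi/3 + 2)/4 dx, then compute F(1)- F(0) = cos(pi/3 + 9/4) - cos(pi/3 + 2)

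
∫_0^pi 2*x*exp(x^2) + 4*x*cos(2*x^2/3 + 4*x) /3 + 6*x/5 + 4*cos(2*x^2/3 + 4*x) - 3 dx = -3*pi - 1 + sin(2*pi^2/3) + 3*pi^2/5 + exp(pi^2)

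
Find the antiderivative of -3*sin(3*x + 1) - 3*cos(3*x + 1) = sqrt(2)*cos(3*x + pi/4 + 1) + C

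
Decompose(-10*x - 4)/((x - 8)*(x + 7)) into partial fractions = -22/(5*(x + 7)) - 28/(5*(x - 8))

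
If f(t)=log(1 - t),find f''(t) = -1/(t^2 - 2*t + 1)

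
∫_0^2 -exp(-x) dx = -1 + exp(-2)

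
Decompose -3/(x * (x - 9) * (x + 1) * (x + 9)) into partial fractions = 1/(432*(x + 9)) - 3/(80*(x + 1)) - 1/(540*(x - 9)) + 1/(27*x)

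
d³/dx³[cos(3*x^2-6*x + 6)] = 216*x^3*sin(3*x^2 - 6*x + 6) - 648*x^2*sin(3*x^2 - 6*x + 6) + 648*x*sin(3*x^2 - 6*x + 6) - 108*x*cos(3*x^2 - 6*x + 6) - 216*sin(3*x^2 - 6*x + 6) + 108*cos(3*x^2 - 6*x + 6)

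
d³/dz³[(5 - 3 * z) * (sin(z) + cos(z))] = -3*z*sin(z) + 3*z*cos(z) + 14*sin(z) + 4*cos(z)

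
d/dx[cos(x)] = -sin(x)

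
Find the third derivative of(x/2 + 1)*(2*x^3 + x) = 24*x + 12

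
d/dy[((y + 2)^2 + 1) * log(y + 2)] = (2*y^2*log(y + 2) + y^2 + 8*y*log(y + 2) + 4*y + 8*log(y + 2) + 5)/(y + 2)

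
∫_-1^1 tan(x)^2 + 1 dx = 2*tan(1)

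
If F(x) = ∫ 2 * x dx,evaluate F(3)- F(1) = 8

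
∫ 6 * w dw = 3*w^2 + C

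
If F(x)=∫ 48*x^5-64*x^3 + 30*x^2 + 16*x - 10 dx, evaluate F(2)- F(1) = 348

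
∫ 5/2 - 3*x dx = -3*x^2/2 + 5*x/2 + C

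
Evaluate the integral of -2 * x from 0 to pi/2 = -pi^2/4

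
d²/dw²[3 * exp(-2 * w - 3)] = 12*exp(-2*w - 3)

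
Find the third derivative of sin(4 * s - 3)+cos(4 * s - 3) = 64*sin(4*s - 3) - 64*cos(4*s - 3)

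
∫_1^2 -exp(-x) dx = -exp(-1) + exp(-2)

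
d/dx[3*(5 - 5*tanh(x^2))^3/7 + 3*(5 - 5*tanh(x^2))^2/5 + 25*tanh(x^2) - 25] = 10*x*(225*(1 - 1/cosh(x^2)^2)^2/7 + 492*sinh(x^2)/(7*cosh(x^2)^3) - 225/7 - 1/cosh(x^2)^2)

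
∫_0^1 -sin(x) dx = -1 + cos(1)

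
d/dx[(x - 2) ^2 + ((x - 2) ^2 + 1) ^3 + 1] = 6*x^5 - 60*x^4 + 252*x^3 - 552*x^2 + 632*x - 304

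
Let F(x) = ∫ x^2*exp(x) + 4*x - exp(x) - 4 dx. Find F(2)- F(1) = 2 + exp(2)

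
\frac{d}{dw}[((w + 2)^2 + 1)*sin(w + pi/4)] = w^2*cos(w + pi/4) + 2*w*sin(w + pi/4) + 4*w*cos(w + pi/4) + 4*sin(w + pi/4) + 5*cos(w + pi/4)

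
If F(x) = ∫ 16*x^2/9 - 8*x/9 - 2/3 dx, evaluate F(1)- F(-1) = -4/27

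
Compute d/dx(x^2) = 2*x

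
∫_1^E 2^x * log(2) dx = -2 + 2^E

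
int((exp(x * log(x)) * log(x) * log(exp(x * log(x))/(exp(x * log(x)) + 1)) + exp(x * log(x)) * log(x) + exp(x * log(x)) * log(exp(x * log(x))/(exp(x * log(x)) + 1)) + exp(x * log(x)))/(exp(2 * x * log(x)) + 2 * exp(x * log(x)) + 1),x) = (x*log(x) - log(exp(x*log(x)) + 1))*exp(x*log(x))/(exp(x*log(x)) + 1) + C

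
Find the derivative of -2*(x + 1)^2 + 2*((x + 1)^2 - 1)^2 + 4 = 8*x^3 + 24*x^2 + 12*x - 4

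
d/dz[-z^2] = -2*z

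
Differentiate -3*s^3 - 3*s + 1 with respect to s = -9*s^2 - 3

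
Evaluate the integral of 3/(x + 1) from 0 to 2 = log(27)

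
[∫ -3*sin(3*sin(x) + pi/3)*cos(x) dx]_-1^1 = -sqrt(3)*sin(3*sin(1))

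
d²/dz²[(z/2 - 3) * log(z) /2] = (z + 6)/(4*z^2)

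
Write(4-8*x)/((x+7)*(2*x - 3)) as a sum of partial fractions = -16/(17*(2*x - 3)) - 60/(17*(x + 7))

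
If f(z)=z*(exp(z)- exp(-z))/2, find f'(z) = (z*exp(2*z) + z + exp(2*z) - 1)*exp(-z)/2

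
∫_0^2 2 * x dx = 4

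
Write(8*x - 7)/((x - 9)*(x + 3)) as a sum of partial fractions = 31/(12*(x + 3)) + 65/(12*(x - 9))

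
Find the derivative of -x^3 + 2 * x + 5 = 2 - 3*x^2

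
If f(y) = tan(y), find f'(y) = cos(y)^(-2)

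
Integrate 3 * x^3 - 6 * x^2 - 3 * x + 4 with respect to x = 3*x^4/4 - 2*x^3 - 3*x^2/2 + 4*x + C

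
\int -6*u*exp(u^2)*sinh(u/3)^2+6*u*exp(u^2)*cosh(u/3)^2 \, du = 3*exp(u^2) + C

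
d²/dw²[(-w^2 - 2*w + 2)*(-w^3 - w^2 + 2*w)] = 20*w^3 + 36*w^2 - 12*w - 12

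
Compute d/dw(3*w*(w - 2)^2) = 9*w^2 - 24*w + 12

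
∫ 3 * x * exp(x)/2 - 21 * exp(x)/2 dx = 3*(x - 8)*exp(x)/2 + C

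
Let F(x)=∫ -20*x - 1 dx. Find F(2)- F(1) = -31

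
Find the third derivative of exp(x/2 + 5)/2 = exp(x/2 + 5)/16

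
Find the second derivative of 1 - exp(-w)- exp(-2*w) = (-exp(w) - 4)*exp(-2*w)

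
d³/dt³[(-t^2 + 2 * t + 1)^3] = -120*t^3 + 360*t^2 - 216*t - 24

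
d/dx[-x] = -1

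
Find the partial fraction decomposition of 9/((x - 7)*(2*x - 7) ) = -18/(7*(2*x - 7)) + 9/(7*(x - 7))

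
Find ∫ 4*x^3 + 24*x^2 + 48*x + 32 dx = x^4 + 8*x^3 + 24*x^2 + 32*x + C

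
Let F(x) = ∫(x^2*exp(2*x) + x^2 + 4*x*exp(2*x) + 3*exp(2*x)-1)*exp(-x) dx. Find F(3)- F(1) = -4*E - 16*exp(-3) + 4*exp(-1) + 16*exp(3)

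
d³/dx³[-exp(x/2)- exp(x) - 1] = -exp(x/2)/8 - exp(x)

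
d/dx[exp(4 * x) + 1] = 4*exp(4*x)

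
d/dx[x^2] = 2*x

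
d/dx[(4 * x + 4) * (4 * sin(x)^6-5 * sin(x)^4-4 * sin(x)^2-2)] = 96*x*sin(x)^5*cos(x) - 80*x*sin(x)^3*cos(x) - 32*x*sin(x)*cos(x) + 16*sin(x)^6 + 96*sin(x)^5*cos(x) - 20*sin(x)^4 - 80*sin(x)^3*cos(x) - 16*sin(x)^2 - 32*sin(x)*cos(x) - 8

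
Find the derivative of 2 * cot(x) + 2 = -2/sin(x)^2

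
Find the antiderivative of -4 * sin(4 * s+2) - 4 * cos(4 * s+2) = -sin(4*s + 2) + cos(4*s + 2) + C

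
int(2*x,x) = x^2 + C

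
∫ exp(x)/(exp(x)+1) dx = log(exp(x) + 1) + C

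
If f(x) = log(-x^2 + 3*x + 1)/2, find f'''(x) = (2*x^3 - 9*x^2 + 33*x - 36)/(x^6 - 9*x^5 + 24*x^4 - 9*x^3 - 24*x^2 - 9*x - 1)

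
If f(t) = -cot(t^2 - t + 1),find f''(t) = 2*(-4*t^2*cos(t^2 - t + 1)/sin(t^2 - t + 1) + 4*t*cos(t^2 - t + 1)/sin(t^2 - t + 1) + 1 - cos(t^2 - t + 1)/sin(t^2 - t + 1))/sin(t^2 - t + 1)^2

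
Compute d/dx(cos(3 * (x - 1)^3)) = -9*(x - 1)^2*sin(3*x^3 - 9*x^2 + 9*x - 3)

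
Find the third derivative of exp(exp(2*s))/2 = 4*exp(2*s + exp(2*s)) + 12*exp(4*s + exp(2*s)) + 4*exp(6*s + exp(2*s))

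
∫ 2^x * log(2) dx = 2^x + C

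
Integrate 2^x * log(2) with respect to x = 2^x + C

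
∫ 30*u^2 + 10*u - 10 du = 10*u^3 + 5*u^2 - 10*u + C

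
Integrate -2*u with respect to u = -u^2 + C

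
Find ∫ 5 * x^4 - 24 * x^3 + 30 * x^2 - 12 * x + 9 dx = x^5 - 6*x^4 + 10*x^3 - 6*x^2 + 9*x + C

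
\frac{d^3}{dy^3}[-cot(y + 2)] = 6*cot(y + 2)^4 + 8*cot(y + 2)^2 + 2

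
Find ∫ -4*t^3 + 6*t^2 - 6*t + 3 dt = -t^4 + 2*t^3 - 3*t^2 + 3*t + C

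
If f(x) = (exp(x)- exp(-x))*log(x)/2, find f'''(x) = (x^3*exp(2*x)*log(x) + x^3*log(x) + 3*x^2*exp(2*x) - 3*x^2 - 3*x*exp(2*x) - 3*x + 2*exp(2*x) - 2)*exp(-x)/(2*x^3)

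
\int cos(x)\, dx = sin(x) + C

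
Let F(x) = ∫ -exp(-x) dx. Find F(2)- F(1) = -exp(-1) + exp(-2)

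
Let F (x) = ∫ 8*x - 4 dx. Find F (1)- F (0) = 0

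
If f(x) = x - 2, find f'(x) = 1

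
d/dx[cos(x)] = -sin(x)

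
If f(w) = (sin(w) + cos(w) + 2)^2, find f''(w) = -4*sin(2*w) - 4*sqrt(2)*sin(w + pi/4)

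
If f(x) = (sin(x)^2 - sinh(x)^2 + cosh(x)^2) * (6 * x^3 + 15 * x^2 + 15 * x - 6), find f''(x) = 12*x^3*cos(2*x) + 36*x^2*sin(2*x) + 30*x^2*cos(2*x) + 60*x*sin(2*x) + 12*x*cos(2*x) + 54*x + 30*sin(2*x) - 27*cos(2*x) + 45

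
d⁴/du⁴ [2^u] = 2^u*log(2)^4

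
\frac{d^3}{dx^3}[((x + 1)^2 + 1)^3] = 120*x^3 + 360*x^2 + 432*x + 192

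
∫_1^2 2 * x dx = 3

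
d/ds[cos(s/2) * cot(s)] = -sin(s/2)/(2*tan(s)) - cos(s/2)/sin(s)^2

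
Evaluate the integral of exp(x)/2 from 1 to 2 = -E/2 + exp(2)/2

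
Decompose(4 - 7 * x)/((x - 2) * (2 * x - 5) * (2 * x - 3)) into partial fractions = -13/(2*(2*x - 3)) - 27/(2*(2*x - 5)) + 10/(x - 2)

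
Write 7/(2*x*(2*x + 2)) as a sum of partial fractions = -7/(4*(x + 1)) + 7/(4*x)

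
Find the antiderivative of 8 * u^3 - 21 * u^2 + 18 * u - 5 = 2*u^4 - 7*u^3 + 9*u^2 - 5*u + C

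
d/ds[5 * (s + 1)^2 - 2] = 10*s + 10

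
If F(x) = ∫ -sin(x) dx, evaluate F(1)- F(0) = -1 + cos(1)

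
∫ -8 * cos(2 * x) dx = -4*sin(2*x) + C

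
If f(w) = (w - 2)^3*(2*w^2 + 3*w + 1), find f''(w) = 40*w^3 - 108*w^2 + 42*w + 28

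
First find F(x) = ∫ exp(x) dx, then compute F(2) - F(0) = -1 + exp(2)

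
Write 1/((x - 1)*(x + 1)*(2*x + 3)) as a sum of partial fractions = 4/(5*(2*x + 3)) - 1/(2*(x + 1)) + 1/(10*(x - 1))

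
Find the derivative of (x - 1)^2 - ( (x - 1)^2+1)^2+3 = -4*x^3 + 12*x^2 - 14*x + 6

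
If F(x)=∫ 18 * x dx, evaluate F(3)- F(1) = 72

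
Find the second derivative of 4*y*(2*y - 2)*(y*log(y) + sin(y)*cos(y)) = -16*y^2*sin(2*y) + 48*y*log(y) + 16*y*sin(2*y) + 32*y*cos(2*y) + 40*y - 16*log(y) + 8*sin(2*y) - 16*cos(2*y) - 24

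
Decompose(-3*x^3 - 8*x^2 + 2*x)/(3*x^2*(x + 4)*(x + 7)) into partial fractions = -89/(63*(x + 7)) + 7/(18*(x + 4)) + 1/(42*x)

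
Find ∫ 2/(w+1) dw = 2*log(-2*w - 2) + C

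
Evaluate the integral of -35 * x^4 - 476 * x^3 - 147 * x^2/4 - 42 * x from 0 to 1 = -637/4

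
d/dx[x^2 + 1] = 2*x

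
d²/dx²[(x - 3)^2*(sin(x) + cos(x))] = -x^2*sin(x) - x^2*cos(x) + 2*x*sin(x) + 10*x*cos(x) + 5*sin(x) - 19*cos(x)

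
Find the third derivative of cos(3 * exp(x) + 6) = 27*exp(3*x)*sin(3*exp(x) + 6) - 27*exp(2*x)*cos(3*exp(x) + 6) - 3*exp(x)*sin(3*exp(x) + 6)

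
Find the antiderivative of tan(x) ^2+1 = tan(x) + C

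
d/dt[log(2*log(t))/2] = 1/(2*t*log(t))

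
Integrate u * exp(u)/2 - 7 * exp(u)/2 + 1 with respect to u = (u - 8)*(exp(u) + 2)/2 + C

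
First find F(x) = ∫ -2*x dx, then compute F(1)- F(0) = -1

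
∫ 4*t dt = 2*t^2 + C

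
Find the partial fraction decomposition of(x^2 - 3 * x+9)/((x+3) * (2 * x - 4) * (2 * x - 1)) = -31/(42*(2*x - 1)) + 27/(70*(x + 3)) + 7/(30*(x - 2))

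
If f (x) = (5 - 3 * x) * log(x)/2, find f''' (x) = (3*x + 10)/(2*x^3)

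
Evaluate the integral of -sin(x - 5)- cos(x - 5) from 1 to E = cos(5 - E) - cos(4) - sin(4) + sin(5 - E)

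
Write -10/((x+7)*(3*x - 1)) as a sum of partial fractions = -15/(11*(3*x - 1)) + 5/(11*(x + 7))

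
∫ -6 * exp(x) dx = -6*exp(x) + C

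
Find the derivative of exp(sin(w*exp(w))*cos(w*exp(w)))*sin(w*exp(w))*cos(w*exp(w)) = (w*sin(4*w*exp(w))/4 + w*cos(2*w*exp(w)) + sin(4*w*exp(w))/4 + cos(2*w*exp(w)))*exp(w)*exp(sin(2*w*exp(w))/2)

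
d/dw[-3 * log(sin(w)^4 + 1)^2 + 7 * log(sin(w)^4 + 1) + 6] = 4*(7 - 6*log(sin(w)^4 + 1))*sin(w)^3*cos(w)/(sin(w)^4 + 1)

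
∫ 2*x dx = x^2 + C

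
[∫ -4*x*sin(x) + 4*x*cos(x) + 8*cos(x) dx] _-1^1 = 8*cos(1) + 8*sin(1)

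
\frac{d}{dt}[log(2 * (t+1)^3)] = 3/(t + 1)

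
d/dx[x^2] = 2*x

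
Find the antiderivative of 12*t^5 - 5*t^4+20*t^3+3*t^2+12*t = 2*t^6 - t^5 + 5*t^4 + t^3 + 6*t^2 + C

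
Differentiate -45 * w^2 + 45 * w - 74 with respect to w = 45 - 90*w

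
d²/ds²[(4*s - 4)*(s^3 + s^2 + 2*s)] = 48*s^2 + 8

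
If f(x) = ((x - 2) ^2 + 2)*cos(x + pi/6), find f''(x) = -x^2*cos(x + pi/6) - 4*x*sin(x + pi/6) + 4*x*cos(x + pi/6) + 8*sin(x + pi/6) - 4*cos(x + pi/6)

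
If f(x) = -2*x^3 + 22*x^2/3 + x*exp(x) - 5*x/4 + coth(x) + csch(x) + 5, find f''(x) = x*exp(x) - 12*x + 2*exp(x) + 44/3 + 1/sinh(x) + 2*cosh(x)/sinh(x)^3 + 2/sinh(x)^3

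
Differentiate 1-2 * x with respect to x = -2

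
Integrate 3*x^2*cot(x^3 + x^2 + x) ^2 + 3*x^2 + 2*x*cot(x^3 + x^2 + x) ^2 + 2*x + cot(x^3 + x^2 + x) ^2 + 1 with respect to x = -cot(x*(x^2 + x + 1)) + C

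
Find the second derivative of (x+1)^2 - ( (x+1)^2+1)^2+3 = -12*x^2 - 24*x - 14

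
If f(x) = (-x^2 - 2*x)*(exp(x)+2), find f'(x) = -x^2*exp(x) - 4*x*exp(x) - 4*x - 2*exp(x) - 4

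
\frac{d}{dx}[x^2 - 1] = 2*x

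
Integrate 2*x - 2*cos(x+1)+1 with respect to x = x^2 + x - 2*sin(x + 1) + C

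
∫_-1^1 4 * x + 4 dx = 8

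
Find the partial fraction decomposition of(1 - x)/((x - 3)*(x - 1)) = -1/(x - 3)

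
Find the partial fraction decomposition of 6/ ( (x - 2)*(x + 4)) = -1/(x + 4) + 1/(x - 2)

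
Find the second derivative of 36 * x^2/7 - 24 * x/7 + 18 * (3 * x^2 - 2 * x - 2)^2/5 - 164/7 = 1944*x^2/5 - 1296*x/5 - 1656/35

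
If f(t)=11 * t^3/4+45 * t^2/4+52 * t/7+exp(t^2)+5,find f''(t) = 4*t^2*exp(t^2) + 33*t/2 + 2*exp(t^2) + 45/2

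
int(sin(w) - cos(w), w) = -sin(w) - cos(w) + C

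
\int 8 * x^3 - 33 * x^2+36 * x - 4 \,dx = 2*x^4 - 11*x^3 + 18*x^2 - 4*x + C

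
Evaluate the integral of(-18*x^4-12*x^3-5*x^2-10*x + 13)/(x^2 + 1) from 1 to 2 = -47 - log(2) + log(5)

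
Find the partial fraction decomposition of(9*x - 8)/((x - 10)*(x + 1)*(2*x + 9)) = -194/(203*(2*x + 9)) + 17/(77*(x + 1)) + 82/(319*(x - 10))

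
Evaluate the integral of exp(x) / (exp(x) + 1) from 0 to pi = -log(6) + log(3 + 3*exp(pi))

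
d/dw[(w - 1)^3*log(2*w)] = (3*w^3*log(w) + w^3 + 3*w^3*log(2) - 6*w^2*log(w) - 6*w^2*log(2) - 3*w^2 + 3*w*log(w) + 3*w*log(2) + 3*w - 1)/w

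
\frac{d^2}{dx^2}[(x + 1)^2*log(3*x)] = (2*x^2*log(x) + 2*x^2*log(3) + 3*x^2 + 2*x - 1)/x^2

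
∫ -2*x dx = -x^2 + C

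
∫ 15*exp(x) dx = 15*exp(x) + C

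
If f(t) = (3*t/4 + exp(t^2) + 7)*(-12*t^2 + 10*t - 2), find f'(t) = -24*t^3*exp(t^2) + 20*t^2*exp(t^2) - 27*t^2 - 28*t*exp(t^2) - 153*t + 10*exp(t^2) + 137/2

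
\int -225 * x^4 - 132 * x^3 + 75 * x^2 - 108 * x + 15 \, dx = -45*x^5 - 33*x^4 + 25*x^3 - 54*x^2 + 15*x + C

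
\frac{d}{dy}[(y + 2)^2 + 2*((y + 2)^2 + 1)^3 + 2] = 12*y^5 + 120*y^4 + 504*y^3 + 1104*y^2 + 1262*y + 604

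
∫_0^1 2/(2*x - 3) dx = -log(6) + log(2)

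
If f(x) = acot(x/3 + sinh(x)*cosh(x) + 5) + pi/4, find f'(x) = -(18*sinh(x)^2 + 12)/(x^2 + 3*x*sinh(2*x) + 30*x + 45*sinh(2*x) + 9*cosh(4*x)/8 + 1863/8)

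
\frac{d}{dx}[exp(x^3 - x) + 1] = 3*x^2*exp(x^3 - x) - exp(x^3 - x)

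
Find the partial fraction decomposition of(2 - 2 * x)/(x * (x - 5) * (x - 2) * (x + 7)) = -4/(189*(x + 7)) + 1/(27*(x - 2)) - 2/(45*(x - 5)) + 1/(35*x)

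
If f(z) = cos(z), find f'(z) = -sin(z)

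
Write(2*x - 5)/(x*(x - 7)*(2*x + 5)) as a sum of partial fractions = -8/(19*(2*x + 5)) + 9/(133*(x - 7)) + 1/(7*x)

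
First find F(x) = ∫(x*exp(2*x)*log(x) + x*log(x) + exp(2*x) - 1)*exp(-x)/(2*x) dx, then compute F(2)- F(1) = (-exp(-2) + exp(2))*log(2)/2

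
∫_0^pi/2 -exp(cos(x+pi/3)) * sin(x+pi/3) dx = -exp(1/2) + exp(-sqrt(3)/2)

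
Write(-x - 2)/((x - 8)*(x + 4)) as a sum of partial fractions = -1/(6*(x + 4)) - 5/(6*(x - 8))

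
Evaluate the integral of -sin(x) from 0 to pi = -2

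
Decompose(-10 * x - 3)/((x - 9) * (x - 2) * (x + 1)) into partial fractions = 7/(30*(x + 1)) + 23/(21*(x - 2)) - 93/(70*(x - 9))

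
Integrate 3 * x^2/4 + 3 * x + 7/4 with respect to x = x^3/4 + 3*x^2/2 + 7*x/4 + C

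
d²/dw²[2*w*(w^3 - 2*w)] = 24*w^2 - 8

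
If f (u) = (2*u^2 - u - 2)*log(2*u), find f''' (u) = (4*u^2 + u - 4)/u^3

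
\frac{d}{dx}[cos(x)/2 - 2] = -sin(x)/2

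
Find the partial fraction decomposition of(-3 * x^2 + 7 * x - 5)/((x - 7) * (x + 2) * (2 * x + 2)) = -31/(18*(x + 2)) + 15/(16*(x + 1)) - 103/(144*(x - 7))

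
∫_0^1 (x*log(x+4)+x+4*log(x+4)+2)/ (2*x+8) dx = -log(4) + 3*log(5)/2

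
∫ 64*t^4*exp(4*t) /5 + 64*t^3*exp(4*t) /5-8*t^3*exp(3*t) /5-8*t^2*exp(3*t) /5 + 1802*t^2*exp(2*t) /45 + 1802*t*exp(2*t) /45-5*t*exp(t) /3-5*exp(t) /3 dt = 12*t^2*exp(2*t) - t*exp(t) + (12*t^2*exp(2*t) - t*exp(t) + 15)^2/45 + C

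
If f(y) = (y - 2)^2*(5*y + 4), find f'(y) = 15*y^2 - 32*y + 4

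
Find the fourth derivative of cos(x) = cos(x)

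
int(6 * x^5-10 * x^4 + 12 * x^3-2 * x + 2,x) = x^6 - 2*x^5 + 3*x^4 - x^2 + 2*x + C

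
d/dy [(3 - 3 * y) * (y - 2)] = 9 - 6*y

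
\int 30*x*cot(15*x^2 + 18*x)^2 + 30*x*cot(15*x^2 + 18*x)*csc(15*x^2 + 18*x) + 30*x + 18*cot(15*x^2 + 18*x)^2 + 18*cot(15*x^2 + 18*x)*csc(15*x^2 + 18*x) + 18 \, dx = -cot(3*x*(5*x + 6)) - csc(3*x*(5*x + 6)) + C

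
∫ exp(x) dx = exp(x) + C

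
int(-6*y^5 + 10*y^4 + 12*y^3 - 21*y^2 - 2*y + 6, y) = -y^6 + 2*y^5 + 3*y^4 - 7*y^3 - y^2 + 6*y + C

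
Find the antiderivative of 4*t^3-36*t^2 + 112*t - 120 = t^4 - 12*t^3 + 56*t^2 - 120*t + C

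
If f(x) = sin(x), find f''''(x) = sin(x)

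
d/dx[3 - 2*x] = -2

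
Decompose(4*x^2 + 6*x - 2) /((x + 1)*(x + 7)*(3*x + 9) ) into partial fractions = 19/(9*(x + 7)) - 2/(3*(x + 3)) - 1/(9*(x + 1))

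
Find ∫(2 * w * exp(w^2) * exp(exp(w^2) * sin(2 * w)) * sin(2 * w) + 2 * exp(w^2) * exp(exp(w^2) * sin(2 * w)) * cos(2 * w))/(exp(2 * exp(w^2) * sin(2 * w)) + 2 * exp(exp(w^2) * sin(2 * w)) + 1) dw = exp(exp(w^2)*sin(2*w))/(exp(exp(w^2)*sin(2*w)) + 1) + C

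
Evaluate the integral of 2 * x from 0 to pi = pi^2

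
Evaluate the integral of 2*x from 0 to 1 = 1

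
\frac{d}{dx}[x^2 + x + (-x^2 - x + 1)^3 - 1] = -6*x^5 - 15*x^4 + 15*x^2 + 2*x - 2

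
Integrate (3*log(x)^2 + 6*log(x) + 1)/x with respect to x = (log(x) + 1)^3 - 2*log(x) + C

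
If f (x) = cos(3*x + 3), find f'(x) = -3*sin(3*x + 3)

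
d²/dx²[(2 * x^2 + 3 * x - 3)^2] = 48*x^2 + 72*x - 6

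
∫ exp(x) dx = exp(x) + C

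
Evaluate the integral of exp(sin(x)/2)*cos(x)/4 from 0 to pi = 0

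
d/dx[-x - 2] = -1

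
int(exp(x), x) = exp(x) + C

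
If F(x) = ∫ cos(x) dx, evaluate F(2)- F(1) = -sin(1) + sin(2)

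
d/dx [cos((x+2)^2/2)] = -(x + 2)*sin(x^2/2 + 2*x + 2)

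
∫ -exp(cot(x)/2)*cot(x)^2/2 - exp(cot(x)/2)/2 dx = exp(cot(x)/2) + C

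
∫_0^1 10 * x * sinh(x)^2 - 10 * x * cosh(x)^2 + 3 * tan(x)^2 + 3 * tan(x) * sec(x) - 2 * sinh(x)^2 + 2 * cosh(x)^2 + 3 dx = -6 + 3*tan(1) + 3*sec(1)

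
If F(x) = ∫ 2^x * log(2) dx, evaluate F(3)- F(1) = 6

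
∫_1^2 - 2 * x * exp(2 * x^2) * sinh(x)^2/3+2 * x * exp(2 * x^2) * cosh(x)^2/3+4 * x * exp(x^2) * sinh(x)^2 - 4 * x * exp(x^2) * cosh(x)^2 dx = -2*exp(4) - exp(2)/6 + 2*E + exp(8)/6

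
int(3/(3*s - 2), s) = log(3*s - 2) + C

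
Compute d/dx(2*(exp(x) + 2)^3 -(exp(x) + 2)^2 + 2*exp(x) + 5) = 6*exp(3*x) + 22*exp(2*x) + 22*exp(x)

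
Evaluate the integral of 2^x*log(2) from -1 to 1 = 3/2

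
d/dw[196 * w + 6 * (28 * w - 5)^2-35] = 9408*w - 1484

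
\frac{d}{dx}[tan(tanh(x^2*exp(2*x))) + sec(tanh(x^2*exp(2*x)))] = 2*x*(x*sin(tanh(x^2*exp(2*x))) + x + sin(tanh(x^2*exp(2*x))) + 1)*exp(2*x)/(cos(tanh(x^2*exp(2*x)))^2*cosh(x^2*exp(2*x))^2)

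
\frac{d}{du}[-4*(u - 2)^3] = -12*u^2 + 48*u - 48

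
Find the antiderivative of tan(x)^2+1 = tan(x) + C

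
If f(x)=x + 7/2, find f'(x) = 1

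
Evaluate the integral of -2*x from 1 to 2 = -3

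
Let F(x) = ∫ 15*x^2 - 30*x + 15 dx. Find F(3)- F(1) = 40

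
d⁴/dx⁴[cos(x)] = cos(x)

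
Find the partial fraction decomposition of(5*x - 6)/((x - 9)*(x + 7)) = 41/(16*(x + 7)) + 39/(16*(x - 9))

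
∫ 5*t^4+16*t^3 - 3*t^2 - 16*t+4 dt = t^5 + 4*t^4 - t^3 - 8*t^2 + 4*t + C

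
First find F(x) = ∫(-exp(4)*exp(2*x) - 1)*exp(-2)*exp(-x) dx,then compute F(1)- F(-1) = -exp(3) - exp(-1) + exp(-3) + E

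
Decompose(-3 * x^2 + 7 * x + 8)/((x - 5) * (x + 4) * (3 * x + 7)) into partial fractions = 111/(55*(3*x + 7)) - 68/(45*(x + 4)) - 16/(99*(x - 5))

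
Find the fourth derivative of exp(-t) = exp(-t)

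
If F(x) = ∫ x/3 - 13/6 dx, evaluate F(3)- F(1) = -3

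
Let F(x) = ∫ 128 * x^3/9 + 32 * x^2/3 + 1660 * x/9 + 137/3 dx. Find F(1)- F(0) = 145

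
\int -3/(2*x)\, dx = -3*log(x)/2 + C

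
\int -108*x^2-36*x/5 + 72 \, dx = -36*x^3 - 18*x^2/5 + 72*x + C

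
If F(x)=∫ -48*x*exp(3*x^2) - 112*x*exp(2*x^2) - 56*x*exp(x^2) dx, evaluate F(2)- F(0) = -8*exp(12) - 28*exp(8) - 28*exp(4) + 64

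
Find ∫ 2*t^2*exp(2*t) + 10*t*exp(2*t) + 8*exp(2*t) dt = ((t + 2)^2 - 2)*exp(2*t) + C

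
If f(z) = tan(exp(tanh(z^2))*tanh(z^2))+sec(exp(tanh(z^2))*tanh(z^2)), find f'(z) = -2*z*(tanh(z^2) + 1)^2*(sin(exp(tanh(z^2))*tanh(z^2))*tanh(z^2) - sin(exp(tanh(z^2))*tanh(z^2)) + tanh(z^2) - 1)*exp(tanh(z^2))/cos(exp(tanh(z^2))*tanh(z^2))^2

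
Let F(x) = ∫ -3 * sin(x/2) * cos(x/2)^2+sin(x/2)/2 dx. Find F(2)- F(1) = -2*cos(1/2)^3 - cos(1) + 2*cos(1)^3 + cos(1/2)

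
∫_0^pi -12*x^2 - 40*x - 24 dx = (-2 + (2 + pi)^2)*(-4*pi - 4) + 8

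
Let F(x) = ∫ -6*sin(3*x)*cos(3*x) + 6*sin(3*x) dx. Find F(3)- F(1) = -(-1 + cos(3))^2 + (-1 + cos(9))^2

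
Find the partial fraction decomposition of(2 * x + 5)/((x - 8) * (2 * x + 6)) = 1/(22*(x + 3)) + 21/(22*(x - 8))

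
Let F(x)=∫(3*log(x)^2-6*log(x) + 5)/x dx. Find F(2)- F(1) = (-1 + log(2))^3 + 1 + 2*log(2)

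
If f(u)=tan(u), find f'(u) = cos(u)^(-2)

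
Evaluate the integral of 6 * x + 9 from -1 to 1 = 18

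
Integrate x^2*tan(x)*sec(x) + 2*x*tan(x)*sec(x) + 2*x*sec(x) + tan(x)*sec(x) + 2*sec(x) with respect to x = (x + 1)^2*sec(x) + C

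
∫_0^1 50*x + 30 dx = 55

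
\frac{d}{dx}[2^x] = 2^x*log(2)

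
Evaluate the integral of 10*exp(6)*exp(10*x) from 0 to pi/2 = -exp(6) + exp(6 + 5*pi)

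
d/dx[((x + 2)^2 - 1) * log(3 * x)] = (2*x^2*log(x) + x^2 + 2*x^2*log(3) + 4*x*log(x) + 4*x + 4*x*log(3) + 3)/x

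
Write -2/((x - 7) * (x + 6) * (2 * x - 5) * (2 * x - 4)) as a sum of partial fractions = 8/(153*(2*x - 5)) + 1/(1768*(x + 6)) - 1/(40*(x - 2)) - 1/(585*(x - 7))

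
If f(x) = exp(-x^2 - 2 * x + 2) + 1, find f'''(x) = (-8*x^3 - 24*x^2 - 12*x + 4)*exp(-x^2 - 2*x + 2)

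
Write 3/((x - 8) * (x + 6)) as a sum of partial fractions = -3/(14*(x + 6)) + 3/(14*(x - 8))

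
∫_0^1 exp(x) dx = -1 + E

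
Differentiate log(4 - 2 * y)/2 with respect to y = 1/(2*y - 4)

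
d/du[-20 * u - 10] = -20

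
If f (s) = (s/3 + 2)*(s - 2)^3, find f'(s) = 4*s^3/3 - 16*s + 64/3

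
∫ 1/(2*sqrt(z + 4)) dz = sqrt(z + 4) + C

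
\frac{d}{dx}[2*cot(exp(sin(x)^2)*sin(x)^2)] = -4*(sin(x)^2 + 1)*exp(sin(x)^2)*sin(x)*cos(x)/sin(exp(sin(x)^2)*sin(x)^2)^2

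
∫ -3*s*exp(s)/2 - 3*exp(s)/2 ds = -3*s*exp(s)/2 + C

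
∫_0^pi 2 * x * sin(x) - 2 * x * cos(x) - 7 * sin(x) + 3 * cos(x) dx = -10 + 2*pi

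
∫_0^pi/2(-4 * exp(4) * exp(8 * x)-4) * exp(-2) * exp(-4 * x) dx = -exp(2 + 2*pi) - exp(-2) + exp(-2*pi - 2) + exp(2)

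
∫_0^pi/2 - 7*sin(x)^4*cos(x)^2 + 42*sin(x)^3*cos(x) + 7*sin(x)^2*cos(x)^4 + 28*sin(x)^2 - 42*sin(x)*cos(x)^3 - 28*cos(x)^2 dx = 0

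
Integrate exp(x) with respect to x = exp(x) + C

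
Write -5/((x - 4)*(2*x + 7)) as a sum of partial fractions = 2/(3*(2*x + 7)) - 1/(3*(x - 4))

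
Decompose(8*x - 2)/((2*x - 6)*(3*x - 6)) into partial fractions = -7/(3*(x - 2)) + 11/(3*(x - 3))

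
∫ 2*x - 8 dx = x^2 - 8*x + C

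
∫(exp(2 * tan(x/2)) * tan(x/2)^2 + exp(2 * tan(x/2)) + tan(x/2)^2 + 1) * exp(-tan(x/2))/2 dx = exp(tan(x/2)) - exp(-tan(x/2)) + C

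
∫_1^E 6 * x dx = -3 + 3*exp(2)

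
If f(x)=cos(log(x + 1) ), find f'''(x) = (-sin(log(x + 1)) + 3*cos(log(x + 1)))/(x^3 + 3*x^2 + 3*x + 1)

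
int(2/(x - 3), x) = log(2*(x - 3)^2) + C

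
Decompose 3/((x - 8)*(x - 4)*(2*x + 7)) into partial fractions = 4/(115*(2*x + 7)) - 1/(20*(x - 4)) + 3/(92*(x - 8))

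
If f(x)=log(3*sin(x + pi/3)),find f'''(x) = 2*cos(x + pi/3)/sin(x + pi/3)^3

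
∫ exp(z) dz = exp(z) + C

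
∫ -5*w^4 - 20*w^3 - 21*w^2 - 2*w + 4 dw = -w^5 - 5*w^4 - 7*w^3 - w^2 + 4*w + C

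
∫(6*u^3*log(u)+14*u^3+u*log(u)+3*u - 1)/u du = (log(u) + 2)*(2*u^3 + u - 1) + C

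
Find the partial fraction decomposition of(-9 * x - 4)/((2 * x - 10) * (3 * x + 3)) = -5/(36*(x + 1)) - 49/(36*(x - 5))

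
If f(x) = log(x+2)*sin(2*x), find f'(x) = (2*x*log(x + 2)*cos(2*x) + 4*log(x + 2)*cos(2*x) + sin(2*x))/(x + 2)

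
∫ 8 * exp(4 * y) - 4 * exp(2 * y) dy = 2*(exp(2*y) - 1)*exp(2*y) + C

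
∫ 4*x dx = 2*x^2 + C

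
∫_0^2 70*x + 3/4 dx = 283/2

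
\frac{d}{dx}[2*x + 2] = 2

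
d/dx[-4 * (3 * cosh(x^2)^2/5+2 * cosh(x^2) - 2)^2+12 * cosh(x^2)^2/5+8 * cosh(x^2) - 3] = -4*x*(-410*sinh(x^2) + 68*sinh(2*x^2) + 90*sinh(3*x^2) + 9*sinh(4*x^2))/25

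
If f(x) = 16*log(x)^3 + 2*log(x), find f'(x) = (48*log(x)^2 + 2)/x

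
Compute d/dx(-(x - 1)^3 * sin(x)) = (x - 1)^2*(-x*cos(x) - 3*sin(x) + cos(x))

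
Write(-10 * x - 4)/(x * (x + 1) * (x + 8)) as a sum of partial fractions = 19/(14*(x + 8)) - 6/(7*(x + 1)) - 1/(2*x)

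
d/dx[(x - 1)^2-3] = 2*x - 2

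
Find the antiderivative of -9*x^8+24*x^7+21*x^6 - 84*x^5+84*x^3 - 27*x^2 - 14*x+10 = -x^9 + 3*x^8 + 3*x^7 - 14*x^6 + 21*x^4 - 9*x^3 - 7*x^2 + 10*x + C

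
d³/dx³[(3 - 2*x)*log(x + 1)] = (2*x + 12)/(x^3 + 3*x^2 + 3*x + 1)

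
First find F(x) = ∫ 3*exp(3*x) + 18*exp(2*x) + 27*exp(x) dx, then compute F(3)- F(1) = -(E + 3)^3 + (3 + exp(3))^3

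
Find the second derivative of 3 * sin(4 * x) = -48*sin(4*x)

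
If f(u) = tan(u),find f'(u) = cos(u)^(-2)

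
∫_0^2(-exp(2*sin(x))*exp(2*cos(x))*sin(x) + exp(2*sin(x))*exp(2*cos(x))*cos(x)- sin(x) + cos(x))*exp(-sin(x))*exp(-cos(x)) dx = -E - exp(-sin(2) - cos(2)) + exp(-1) + exp(cos(2) + sin(2))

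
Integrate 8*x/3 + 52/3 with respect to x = 4*x^2/3 + 52*x/3 + C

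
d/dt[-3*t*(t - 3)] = 9 - 6*t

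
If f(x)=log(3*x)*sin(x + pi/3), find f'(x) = (x*log(x)*cos(x + pi/3) + x*log(3)*cos(x + pi/3) + sin(x + pi/3))/x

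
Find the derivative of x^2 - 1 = 2*x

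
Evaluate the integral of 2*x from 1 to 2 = 3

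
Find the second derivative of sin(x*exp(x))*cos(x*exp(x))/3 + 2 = (-2*x^2*exp(x)*sin(2*x*exp(x)) - 4*x*exp(x)*sin(2*x*exp(x)) + x*cos(2*x*exp(x)) - 2*exp(x)*sin(2*x*exp(x)) + 2*cos(2*x*exp(x)))*exp(x)/3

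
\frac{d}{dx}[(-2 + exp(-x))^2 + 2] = (4*exp(x) - 2)*exp(-2*x)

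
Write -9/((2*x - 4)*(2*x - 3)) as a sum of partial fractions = 9/(2*x - 3) - 9/(2*(x - 2))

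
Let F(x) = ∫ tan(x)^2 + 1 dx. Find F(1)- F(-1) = 2*tan(1)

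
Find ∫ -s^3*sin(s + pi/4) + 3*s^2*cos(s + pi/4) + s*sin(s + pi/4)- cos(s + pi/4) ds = s*(s^2 - 1)*cos(s + pi/4) + C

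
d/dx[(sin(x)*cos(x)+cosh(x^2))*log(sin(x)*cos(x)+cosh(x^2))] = 2*x*log(sin(2*x)/2 + cosh(x^2))*sinh(x^2) + 2*x*sinh(x^2) + log(sin(2*x)/2 + cosh(x^2))*cos(2*x) + cos(2*x)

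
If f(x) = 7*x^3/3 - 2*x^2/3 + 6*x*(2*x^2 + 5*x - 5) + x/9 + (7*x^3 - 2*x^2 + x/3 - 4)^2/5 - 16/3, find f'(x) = 294*x^5/5 - 28*x^4 + 104*x^3/15 + 43*x^2/5 + 586*x/9 - 1369/45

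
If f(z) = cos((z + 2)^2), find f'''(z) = 8*z^3*sin(z^2 + 4*z + 4) + 48*z^2*sin(z^2 + 4*z + 4) + 96*z*sin(z^2 + 4*z + 4) - 12*z*cos(z^2 + 4*z + 4) + 64*sin(z^2 + 4*z + 4) - 24*cos(z^2 + 4*z + 4)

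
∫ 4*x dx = 2*x^2 + C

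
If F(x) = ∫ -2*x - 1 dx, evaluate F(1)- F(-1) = -2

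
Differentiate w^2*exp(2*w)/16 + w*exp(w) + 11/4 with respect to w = w^2*exp(2*w)/8 + w*exp(2*w)/8 + w*exp(w) + exp(w)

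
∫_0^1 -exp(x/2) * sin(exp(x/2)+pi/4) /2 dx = cos(pi/4 + exp(1/2)) - cos(pi/4 + 1)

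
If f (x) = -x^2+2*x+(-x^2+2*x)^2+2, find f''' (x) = 24*x - 24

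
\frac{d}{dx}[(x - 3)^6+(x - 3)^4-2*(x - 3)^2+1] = 6*x^5 - 90*x^4 + 544*x^3 - 1656*x^2 + 2534*x - 1554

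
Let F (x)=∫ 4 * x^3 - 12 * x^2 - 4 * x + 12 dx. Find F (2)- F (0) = 0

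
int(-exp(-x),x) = exp(-x) + C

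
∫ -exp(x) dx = -exp(x) + C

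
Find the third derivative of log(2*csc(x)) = -2*cos(x)/sin(x)^3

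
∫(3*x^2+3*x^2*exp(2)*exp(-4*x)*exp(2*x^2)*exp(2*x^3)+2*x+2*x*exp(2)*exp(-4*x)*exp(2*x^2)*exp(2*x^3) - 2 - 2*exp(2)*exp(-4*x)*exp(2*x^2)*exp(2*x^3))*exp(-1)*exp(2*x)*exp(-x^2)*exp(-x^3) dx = 2*sinh(x^3 + x^2 - 2*x + 1) + C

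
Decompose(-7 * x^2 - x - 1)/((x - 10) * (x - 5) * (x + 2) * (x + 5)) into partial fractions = 19/(50*(x + 5)) - 3/(28*(x + 2)) + 181/(350*(x - 5)) - 79/(100*(x - 10))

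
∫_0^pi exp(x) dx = -1 + exp(pi)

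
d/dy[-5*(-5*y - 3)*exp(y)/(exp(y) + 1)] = (25*y*exp(y) + 25*exp(2*y) + 40*exp(y))/(exp(2*y) + 2*exp(y) + 1)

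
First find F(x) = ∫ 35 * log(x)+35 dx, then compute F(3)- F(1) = 105*log(3)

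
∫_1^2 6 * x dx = 9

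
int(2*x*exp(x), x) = 2*(x - 1)*exp(x) + C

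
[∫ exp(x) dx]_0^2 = -1 + exp(2)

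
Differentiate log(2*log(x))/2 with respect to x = 1/(2*x*log(x))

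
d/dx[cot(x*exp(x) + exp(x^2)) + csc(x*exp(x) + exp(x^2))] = -(x*exp(x)*cos(x*exp(x) + exp(x^2)) + x*exp(x) + 2*x*exp(x^2)*cos(x*exp(x) + exp(x^2)) + 2*x*exp(x^2) + exp(x)*cos(x*exp(x) + exp(x^2)) + exp(x))/sin(x*exp(x) + exp(x^2))^2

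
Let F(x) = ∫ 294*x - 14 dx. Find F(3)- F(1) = 1148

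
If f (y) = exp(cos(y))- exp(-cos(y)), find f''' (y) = (exp(2*cos(y))*cos(y) + 3*exp(2*cos(y)) + cos(y) - 3)*exp(-cos(y))*sin(y)*cos(y)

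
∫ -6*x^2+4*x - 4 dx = -2*x^3 + 2*x^2 - 4*x + C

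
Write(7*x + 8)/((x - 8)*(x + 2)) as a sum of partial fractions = 3/(5*(x + 2)) + 32/(5*(x - 8))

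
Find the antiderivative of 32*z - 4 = 16*z^2 - 4*z + C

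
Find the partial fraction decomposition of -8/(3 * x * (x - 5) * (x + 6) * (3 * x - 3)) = 4/(2079*(x + 6)) + 2/(63*(x - 1)) - 2/(495*(x - 5)) - 4/(135*x)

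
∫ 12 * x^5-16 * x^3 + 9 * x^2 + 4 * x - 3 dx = 2*x^6 - 4*x^4 + 3*x^3 + 2*x^2 - 3*x + C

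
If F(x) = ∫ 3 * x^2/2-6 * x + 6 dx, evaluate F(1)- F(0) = 7/2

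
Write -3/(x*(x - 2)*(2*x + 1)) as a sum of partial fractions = -12/(5*(2*x + 1)) - 3/(10*(x - 2)) + 3/(2*x)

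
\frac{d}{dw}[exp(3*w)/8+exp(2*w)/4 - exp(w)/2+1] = 3*exp(3*w)/8 + exp(2*w)/2 - exp(w)/2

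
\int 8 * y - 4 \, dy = 4*y^2 - 4*y + C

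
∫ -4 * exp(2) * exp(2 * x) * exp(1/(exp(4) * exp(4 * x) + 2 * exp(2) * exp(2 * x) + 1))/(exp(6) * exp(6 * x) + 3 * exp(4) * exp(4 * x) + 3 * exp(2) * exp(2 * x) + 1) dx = exp(1/(2*exp(2*x + 2) + exp(4*x + 4) + 1)) + C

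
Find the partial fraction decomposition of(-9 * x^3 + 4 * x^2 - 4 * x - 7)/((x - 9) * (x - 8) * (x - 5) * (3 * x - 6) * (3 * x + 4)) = 723/(164920*(3*x + 4)) + 71/(3780*(x - 2)) - 263/(513*(x - 5)) + 4391/(1512*(x - 8)) - 1570/(651*(x - 9))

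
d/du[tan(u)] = cos(u)^(-2)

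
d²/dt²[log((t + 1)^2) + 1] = -2/(t^2 + 2*t + 1)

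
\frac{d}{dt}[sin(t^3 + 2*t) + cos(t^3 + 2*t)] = -3*t^2*sin(t^3 + 2*t) + 3*t^2*cos(t^3 + 2*t) - 2*sin(t^3 + 2*t) + 2*cos(t^3 + 2*t)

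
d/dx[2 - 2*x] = -2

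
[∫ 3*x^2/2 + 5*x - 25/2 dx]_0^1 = -19/2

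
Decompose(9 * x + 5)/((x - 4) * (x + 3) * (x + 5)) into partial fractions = -20/(9*(x + 5)) + 11/(7*(x + 3)) + 41/(63*(x - 4))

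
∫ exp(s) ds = exp(s) + C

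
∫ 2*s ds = s^2 + C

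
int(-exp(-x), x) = exp(-x) + C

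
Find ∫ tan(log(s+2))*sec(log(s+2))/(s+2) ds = sec(log(s + 2)) + C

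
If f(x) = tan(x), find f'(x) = cos(x)^(-2)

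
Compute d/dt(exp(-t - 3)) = -exp(-t - 3)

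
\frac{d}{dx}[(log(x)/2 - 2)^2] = (log(x) - 4)/(2*x)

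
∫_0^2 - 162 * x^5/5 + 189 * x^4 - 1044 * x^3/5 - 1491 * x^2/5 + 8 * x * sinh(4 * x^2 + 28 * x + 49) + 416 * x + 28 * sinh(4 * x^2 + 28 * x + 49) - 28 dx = -cosh(49) + 48/5 + cosh(121)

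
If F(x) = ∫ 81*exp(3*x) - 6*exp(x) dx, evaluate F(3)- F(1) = -33*exp(3) + 6*E + 27*exp(9)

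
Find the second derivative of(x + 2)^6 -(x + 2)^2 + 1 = 30*x^4 + 240*x^3 + 720*x^2 + 960*x + 478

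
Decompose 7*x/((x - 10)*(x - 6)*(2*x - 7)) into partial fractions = 98/(65*(2*x - 7)) - 21/(10*(x - 6)) + 35/(26*(x - 10))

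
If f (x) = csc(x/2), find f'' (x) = (-1 + 2/sin(x/2)^2)/(4*sin(x/2))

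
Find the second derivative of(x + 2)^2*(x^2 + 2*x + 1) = 12*x^2 + 36*x + 26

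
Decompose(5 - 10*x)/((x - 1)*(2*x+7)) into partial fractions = -80/(9*(2*x + 7)) - 5/(9*(x - 1))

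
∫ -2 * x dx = -x^2 + C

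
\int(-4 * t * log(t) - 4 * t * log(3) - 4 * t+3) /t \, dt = -(4*t - 3)*log(3*t) + C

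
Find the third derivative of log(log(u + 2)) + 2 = (2*log(u + 2)^2 + 3*log(u + 2) + 2)/(u^3*log(u + 2)^3 + 6*u^2*log(u + 2)^3 + 12*u*log(u + 2)^3 + 8*log(u + 2)^3)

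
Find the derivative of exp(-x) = -exp(-x)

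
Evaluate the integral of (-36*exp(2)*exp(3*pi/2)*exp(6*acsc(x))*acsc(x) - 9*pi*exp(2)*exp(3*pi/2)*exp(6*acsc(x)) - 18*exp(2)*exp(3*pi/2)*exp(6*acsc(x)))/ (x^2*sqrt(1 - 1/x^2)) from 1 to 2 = -(2 + 9*pi/2)*exp(2 + 9*pi/2) + (2 + 5*pi/2)*exp(2 + 5*pi/2)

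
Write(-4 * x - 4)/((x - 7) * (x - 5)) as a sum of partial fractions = 12/(x - 5) - 16/(x - 7)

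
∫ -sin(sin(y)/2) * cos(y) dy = 2*cos(sin(y)/2) + C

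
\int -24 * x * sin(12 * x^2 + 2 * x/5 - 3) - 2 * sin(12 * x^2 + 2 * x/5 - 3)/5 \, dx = cos(12*x^2 + 2*x/5 - 3) + C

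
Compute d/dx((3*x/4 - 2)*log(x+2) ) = (3*x*log(x + 2) + 3*x + 6*log(x + 2) - 8)/(4*x + 8)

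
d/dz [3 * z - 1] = 3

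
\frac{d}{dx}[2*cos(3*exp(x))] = -6*exp(x)*sin(3*exp(x))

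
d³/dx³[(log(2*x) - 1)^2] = (4*log(x) - 10 + 4*log(2))/x^3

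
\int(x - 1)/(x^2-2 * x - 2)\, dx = log(-x^2 + 2*x + 2)/2 + C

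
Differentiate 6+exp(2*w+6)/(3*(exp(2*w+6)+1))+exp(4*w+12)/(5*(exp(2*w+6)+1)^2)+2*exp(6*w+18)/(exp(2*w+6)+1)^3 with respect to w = (10*exp(2*w + 6) + 32*exp(4*w + 12) + 202*exp(6*w + 18))/(15*exp(24)*exp(8*w) + 60*exp(18)*exp(6*w) + 90*exp(12)*exp(4*w) + 60*exp(6)*exp(2*w) + 15)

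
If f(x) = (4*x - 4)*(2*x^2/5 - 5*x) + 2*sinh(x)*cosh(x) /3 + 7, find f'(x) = 24*x^2/5 - 216*x/5 + 2*cosh(2*x)/3 + 20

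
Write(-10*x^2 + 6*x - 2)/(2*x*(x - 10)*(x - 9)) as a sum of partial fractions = 379/(9*(x - 9)) - 471/(10*(x - 10)) - 1/(90*x)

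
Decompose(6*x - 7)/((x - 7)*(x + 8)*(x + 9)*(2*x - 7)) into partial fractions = -16/(575*(2*x - 7)) + 61/(400*(x + 9)) - 11/(69*(x + 8)) + 1/(48*(x - 7))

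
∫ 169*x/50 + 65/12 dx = 169*x^2/100 + 65*x/12 + C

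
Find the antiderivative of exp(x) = exp(x) + C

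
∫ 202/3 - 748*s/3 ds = -374*s^2/3 + 202*s/3 + C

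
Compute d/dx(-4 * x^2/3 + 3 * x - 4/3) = 3 - 8*x/3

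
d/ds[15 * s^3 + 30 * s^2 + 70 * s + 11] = 45*s^2 + 60*s + 70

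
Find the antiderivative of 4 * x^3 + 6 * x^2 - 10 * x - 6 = x^4 + 2*x^3 - 5*x^2 - 6*x + C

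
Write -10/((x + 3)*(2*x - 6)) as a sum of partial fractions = 5/(6*(x + 3)) - 5/(6*(x - 3))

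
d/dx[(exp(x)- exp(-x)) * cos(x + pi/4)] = sqrt(2)*(-exp(2*x)*sin(x) + cos(x))*exp(-x)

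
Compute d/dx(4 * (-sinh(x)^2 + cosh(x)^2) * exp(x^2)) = 8*x*exp(x^2)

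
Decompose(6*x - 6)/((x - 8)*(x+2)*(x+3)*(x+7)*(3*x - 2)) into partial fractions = 81/(22264*(3*x - 2)) - 4/(575*(x + 7)) + 6/(121*(x + 3)) - 9/(200*(x + 2)) + 7/(6050*(x - 8))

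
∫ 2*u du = u^2 + C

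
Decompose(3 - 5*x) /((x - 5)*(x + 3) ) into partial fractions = -9/(4*(x + 3)) - 11/(4*(x - 5))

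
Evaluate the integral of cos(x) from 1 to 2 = -sin(1) + sin(2)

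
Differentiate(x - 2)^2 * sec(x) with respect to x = (x^2*sin(x)/cos(x) - 4*x*sin(x)/cos(x) + 2*x + 4*sin(x)/cos(x) - 4)/cos(x)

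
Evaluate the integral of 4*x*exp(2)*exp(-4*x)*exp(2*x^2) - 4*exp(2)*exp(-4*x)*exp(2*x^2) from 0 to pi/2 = -exp(2) + exp(2*(-1 + pi/2)^2)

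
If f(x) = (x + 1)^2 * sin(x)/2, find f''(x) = -x^2*sin(x)/2 - x*sin(x) + 2*x*cos(x) + sin(x)/2 + 2*cos(x)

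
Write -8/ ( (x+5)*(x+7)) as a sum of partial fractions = 4/(x + 7) - 4/(x + 5)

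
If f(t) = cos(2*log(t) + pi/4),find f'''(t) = 4*sqrt(2)*(-sin(2*log(t)) + 2*cos(2*log(t)))/t^3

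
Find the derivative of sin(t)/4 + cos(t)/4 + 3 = -sin(t)/4 + cos(t)/4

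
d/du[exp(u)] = exp(u)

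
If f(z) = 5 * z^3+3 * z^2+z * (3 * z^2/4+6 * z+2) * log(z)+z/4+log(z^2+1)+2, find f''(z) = (18*z^6*log(z) + 135*z^6 + 48*z^5*log(z) + 96*z^5 + 36*z^4*log(z) + 278*z^4 + 96*z^3*log(z) + 184*z^3 + 18*z^2*log(z) + 151*z^2 + 48*z*log(z) + 104*z + 8)/(4*z^5 + 8*z^3 + 4*z)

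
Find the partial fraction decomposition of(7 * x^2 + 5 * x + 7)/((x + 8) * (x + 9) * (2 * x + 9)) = 505/(63*(2*x + 9)) + 529/(9*(x + 9)) - 415/(7*(x + 8))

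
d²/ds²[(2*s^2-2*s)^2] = 48*s^2 - 48*s + 8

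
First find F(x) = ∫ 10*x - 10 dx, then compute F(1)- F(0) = -5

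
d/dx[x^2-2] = 2*x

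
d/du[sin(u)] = cos(u)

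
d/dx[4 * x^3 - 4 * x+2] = 12*x^2 - 4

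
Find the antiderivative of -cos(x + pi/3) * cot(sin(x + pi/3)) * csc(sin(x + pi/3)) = csc(sin(x + pi/3)) + C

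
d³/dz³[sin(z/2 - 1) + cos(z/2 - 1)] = -sqrt(2)*cos(z/2 - 1 + pi/4)/8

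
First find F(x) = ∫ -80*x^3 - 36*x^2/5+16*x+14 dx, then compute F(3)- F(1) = -7852/5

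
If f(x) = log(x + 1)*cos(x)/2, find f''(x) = -(x^2*log(x + 1)*cos(x) + 2*x*log(x + 1)*cos(x) + 2*x*sin(x) + log(x + 1)*cos(x) + 2*sin(x) + cos(x))/(2*x^2 + 4*x + 2)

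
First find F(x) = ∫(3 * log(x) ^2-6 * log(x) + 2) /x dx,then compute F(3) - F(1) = -log(3) + (-1 + log(3))^3 + 1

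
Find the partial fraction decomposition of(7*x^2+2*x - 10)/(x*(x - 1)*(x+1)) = -5/(2*(x + 1)) - 1/(2*(x - 1)) + 10/x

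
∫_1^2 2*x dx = 3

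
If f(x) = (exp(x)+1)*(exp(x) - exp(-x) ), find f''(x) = (4*exp(3*x) + exp(2*x) - 1)*exp(-x)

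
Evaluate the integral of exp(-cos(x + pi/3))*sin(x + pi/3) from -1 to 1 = -exp(-sin(pi/6 + 1)) + exp(-cos(1 + pi/3))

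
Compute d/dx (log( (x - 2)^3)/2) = 3/(2*x - 4)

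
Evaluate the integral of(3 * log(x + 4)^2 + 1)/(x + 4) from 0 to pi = -log(4)^3 - log(4) + log(pi + 4) + log(pi + 4)^3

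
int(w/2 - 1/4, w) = w^2/4 - w/4 + C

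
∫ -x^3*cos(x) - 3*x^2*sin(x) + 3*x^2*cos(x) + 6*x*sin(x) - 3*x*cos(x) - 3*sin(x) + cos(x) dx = -(x - 1)^3*sin(x) + C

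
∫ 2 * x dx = x^2 + C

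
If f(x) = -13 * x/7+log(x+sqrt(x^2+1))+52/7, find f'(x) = (-13*x^2 - 13*x*sqrt(x^2 + 1) + 7*x + 7*sqrt(x^2 + 1) - 13)/(7*x^2 + 7*x*sqrt(x^2 + 1) + 7)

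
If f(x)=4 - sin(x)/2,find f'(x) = -cos(x)/2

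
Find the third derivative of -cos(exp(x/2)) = -exp(3*x/2)*sin(exp(x/2))/8 + exp(x/2)*sin(exp(x/2))/8 + 3*exp(x)*cos(exp(x/2))/8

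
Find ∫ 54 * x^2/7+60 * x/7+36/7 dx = 18*x^3/7 + 30*x^2/7 + 36*x/7 + C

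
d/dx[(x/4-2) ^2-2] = x/8 - 1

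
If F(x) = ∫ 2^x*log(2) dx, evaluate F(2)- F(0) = 3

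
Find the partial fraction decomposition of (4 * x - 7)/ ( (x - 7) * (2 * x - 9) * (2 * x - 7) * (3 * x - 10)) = -171/(77*(3*x - 10)) + 2/(2*x - 7) - 22/(35*(2*x - 9)) + 3/(55*(x - 7))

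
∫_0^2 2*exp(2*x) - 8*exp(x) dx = -9 + (-4 + exp(2))^2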